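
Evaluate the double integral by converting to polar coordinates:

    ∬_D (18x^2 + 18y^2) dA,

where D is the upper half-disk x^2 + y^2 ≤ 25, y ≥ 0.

The region D is 0 ≤ r ≤ 5, 0 ≤ θ ≤ π in polar coordinates, where x = r cos(θ), y = r sin(θ), and dA = r dr dθ.

Under the substitution, the integrand becomes 18r^2, so

    ∬_D (18x^2 + 18y^2) dA = ∫_{0}^{π} ∫_{0}^{5} (18r^2) · r dr dθ.

Inner integral (in r): ∫_{0}^{5} (18r^2) · r dr = 5625/2.

Outer integral (in θ): ∫_{0}^{π} (5625/2) dθ = 5625π/2.

Therefore ∬_D (18x^2 + 18y^2) dA = 5625π/2.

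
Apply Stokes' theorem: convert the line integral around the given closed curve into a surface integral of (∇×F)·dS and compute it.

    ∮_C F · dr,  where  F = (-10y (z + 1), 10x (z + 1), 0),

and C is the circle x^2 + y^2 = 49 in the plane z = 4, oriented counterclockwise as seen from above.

Let S be the flat disk x^2 + y^2 ≤ 49 in the plane z = 4, with upward unit normal n̂ = ẑ. By Stokes' theorem,

    ∮_C F · dr = ∬_S (∇ × F) · n̂ dS = ∬_D (curl F)_z dA,

where D is the disk x^2 + y^2 ≤ 49.

Compute the curl of F = (-10y (z + 1), 10x (z + 1), 0):
    (∇ × F)_x = ∂F_z/∂y - ∂F_y/∂z = -10x,
    (∇ × F)_y = ∂F_x/∂z - ∂F_z/∂x = -10y,
    (∇ × F)_z = ∂F_y/∂x - ∂F_x/∂y = 20z + 20.

On z = 4, (curl F)_z = 100.

Convert to polar (x = r cos θ, y = r sin θ, dA = r dr dθ); the integrand becomes 100, so

    ∬_D (curl F)_z dA = ∫_0^{2π} ∫_0^{7} (100) · r dr dθ.

Inner (r from 0 to 7): 2450.
Outer (θ from 0 to 2π): 4900π.

Therefore ∮_C F · dr = 4900π.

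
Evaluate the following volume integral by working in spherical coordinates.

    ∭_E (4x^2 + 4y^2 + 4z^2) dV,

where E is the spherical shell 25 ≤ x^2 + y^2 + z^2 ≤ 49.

In spherical coordinates, x = ρ sin(φ) cos(θ), y = ρ sin(φ) sin(θ), z = ρ cos(φ), and dV = ρ^2 sin(φ) dρ dφ dθ.

The integrand becomes 4ρ^2, so

    ∭_E (4x^2 + 4y^2 + 4z^2) dV = ∫_{0}^{2π} ∫_{0}^{π} ∫_{5}^{7} (4ρ^2) · ρ^2 sin(φ) dρ dφ dθ.

Inner (ρ): 54728sin(φ)/5.
Middle (φ): 109456/5.
Outer (θ): 218912π/5.

Therefore the triple integral equals 218912π/5.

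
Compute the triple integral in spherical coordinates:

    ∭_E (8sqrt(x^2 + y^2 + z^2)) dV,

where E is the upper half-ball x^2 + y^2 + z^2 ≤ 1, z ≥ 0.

In spherical coordinates, x = ρ sin(φ) cos(θ), y = ρ sin(φ) sin(θ), z = ρ cos(φ), and dV = ρ^2 sin(φ) dρ dφ dθ.

The integrand becomes 8ρ, so

    ∭_E (8sqrt(x^2 + y^2 + z^2)) dV = ∫_{0}^{2π} ∫_{0}^{π/2} ∫_{0}^{1} (8ρ) · ρ^2 sin(φ) dρ dφ dθ.

Inner (ρ): 2sin(φ).
Middle (φ): 2.
Outer (θ): 4π.

Therefore the triple integral equals 4π.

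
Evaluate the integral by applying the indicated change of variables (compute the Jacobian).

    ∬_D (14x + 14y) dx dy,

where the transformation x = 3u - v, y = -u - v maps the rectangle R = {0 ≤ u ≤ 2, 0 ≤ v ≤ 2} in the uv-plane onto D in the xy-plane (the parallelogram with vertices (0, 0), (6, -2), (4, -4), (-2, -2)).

Compute the Jacobian determinant of (x, y) with respect to (u, v):

    ∂(x,y)/∂(u,v) = | 3  -1 | = (3)(-1) - (-1)(-1) = -4.
                   | -1  -1 |

Its absolute value is |J| = 4 (the area scaling factor).

Substituting x = 3u - v, y = -u - v into the integrand,

    14x + 14y → 28u - 28v,

so the integral becomes

    ∬_R (28u - 28v) · |J| du dv = ∫_0^2 ∫_0^2 (112u - 112v) dv du.

Inner (v): 224u - 224.
Outer (u): 0.

Therefore ∬_D (14x + 14y) dx dy = 0.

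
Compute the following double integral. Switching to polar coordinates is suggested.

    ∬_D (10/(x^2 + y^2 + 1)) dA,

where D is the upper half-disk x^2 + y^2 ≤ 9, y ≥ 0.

The region D is 0 ≤ r ≤ 3, 0 ≤ θ ≤ π in polar coordinates, where x = r cos(θ), y = r sin(θ), and dA = r dr dθ.

Under the substitution, the integrand becomes 10/(r^2 + 1), so

    ∬_D (10/(x^2 + y^2 + 1)) dA = ∫_{0}^{π} ∫_{0}^{3} (10/(r^2 + 1)) · r dr dθ.

Inner integral (in r): ∫_{0}^{3} (10/(r^2 + 1)) · r dr = log(100000).

Outer integral (in θ): ∫_{0}^{π} (log(100000)) dθ = log(100000^π).

Therefore ∬_D (10/(x^2 + y^2 + 1)) dA = log(100000^π).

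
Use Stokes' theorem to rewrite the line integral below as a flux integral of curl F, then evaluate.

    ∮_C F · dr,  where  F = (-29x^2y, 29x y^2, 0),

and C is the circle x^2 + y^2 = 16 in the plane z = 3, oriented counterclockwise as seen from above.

Let S be the flat disk x^2 + y^2 ≤ 16 in the plane z = 3, with upward unit normal n̂ = ẑ. By Stokes' theorem,

    ∮_C F · dr = ∬_S (∇ × F) · n̂ dS = ∬_D (curl F)_z dA,

where D is the disk x^2 + y^2 ≤ 16.

Compute the curl of F = (-29x^2y, 29x y^2, 0):
    (∇ × F)_x = ∂F_z/∂y - ∂F_y/∂z = 0,
    (∇ × F)_y = ∂F_x/∂z - ∂F_z/∂x = 0,
    (∇ × F)_z = ∂F_y/∂x - ∂F_x/∂y = 29x^2 + 29y^2.

On z = 3, (curl F)_z = 29x^2 + 29y^2.

Convert to polar (x = r cos θ, y = r sin θ, dA = r dr dθ); the integrand becomes 29r^2, so

    ∬_D (curl F)_z dA = ∫_0^{2π} ∫_0^{4} (29r^2) · r dr dθ.

Inner (r from 0 to 4): 1856.
Outer (θ from 0 to 2π): 3712π.

Therefore ∮_C F · dr = 3712π.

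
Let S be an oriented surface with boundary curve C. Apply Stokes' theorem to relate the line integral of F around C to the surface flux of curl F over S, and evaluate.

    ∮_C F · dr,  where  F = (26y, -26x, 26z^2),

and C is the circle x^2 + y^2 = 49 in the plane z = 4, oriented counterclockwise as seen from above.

Let S be the flat disk x^2 + y^2 ≤ 49 in the plane z = 4, with upward unit normal n̂ = ẑ. By Stokes' theorem,

    ∮_C F · dr = ∬_S (∇ × F) · n̂ dS = ∬_D (curl F)_z dA,

where D is the disk x^2 + y^2 ≤ 49.

Compute the curl of F = (26y, -26x, 26z^2):
    (∇ × F)_x = ∂F_z/∂y - ∂F_y/∂z = 0,
    (∇ × F)_y = ∂F_x/∂z - ∂F_z/∂x = 0,
    (∇ × F)_z = ∂F_y/∂x - ∂F_x/∂y = -52.

On z = 4, (curl F)_z = -52.

Convert to polar (x = r cos θ, y = r sin θ, dA = r dr dθ); the integrand becomes -52, so

    ∬_D (curl F)_z dA = ∫_0^{2π} ∫_0^{7} (-52) · r dr dθ.

Inner (r from 0 to 7): -1274.
Outer (θ from 0 to 2π): -2548π.

Therefore ∮_C F · dr = -2548π.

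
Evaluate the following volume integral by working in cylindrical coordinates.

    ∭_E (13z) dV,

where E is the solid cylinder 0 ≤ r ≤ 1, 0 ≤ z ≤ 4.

In cylindrical coordinates, x = r cos(θ), y = r sin(θ), z = z, and dV = r dr dθ dz.

The integrand becomes 13z, so

    ∭_E (13z) dV = ∫_{0}^{2π} ∫_{0}^{1} ∫_{0}^{4} (13z) · r dz dr dθ.

Inner (z): 104r.
Middle (r from 0 to 1): 52.
Outer (θ): 104π.

Therefore the triple integral equals 104π.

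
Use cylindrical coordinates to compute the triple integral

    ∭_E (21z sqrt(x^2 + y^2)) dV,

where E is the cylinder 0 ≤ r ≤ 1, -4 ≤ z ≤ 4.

In cylindrical coordinates, x = r cos(θ), y = r sin(θ), z = z, and dV = r dr dθ dz.

The integrand becomes 21r z, so

    ∭_E (21z sqrt(x^2 + y^2)) dV = ∫_{0}^{2π} ∫_{0}^{1} ∫_{-4}^{4} (21r z) · r dz dr dθ.

Inner (z): 0.
Middle (r from 0 to 1): 0.
Outer (θ): 0.

Therefore the triple integral equals 0.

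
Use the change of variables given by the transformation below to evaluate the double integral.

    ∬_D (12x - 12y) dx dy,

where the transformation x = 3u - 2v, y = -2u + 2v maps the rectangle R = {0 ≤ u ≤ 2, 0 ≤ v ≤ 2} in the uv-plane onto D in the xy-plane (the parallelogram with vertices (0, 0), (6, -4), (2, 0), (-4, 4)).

Compute the Jacobian determinant of (x, y) with respect to (u, v):

    ∂(x,y)/∂(u,v) = | 3  -2 | = (3)(2) - (-2)(-2) = 2.
                   | -2  2 |

Its absolute value is |J| = 2 (the area scaling factor).

Substituting x = 3u - 2v, y = -2u + 2v into the integrand,

    12x - 12y → 60u - 48v,

so the integral becomes

    ∬_R (60u - 48v) · |J| du dv = ∫_0^2 ∫_0^2 (120u - 96v) dv du.

Inner (v): 240u - 192.
Outer (u): 96.

Therefore ∬_D (12x - 12y) dx dy = 96.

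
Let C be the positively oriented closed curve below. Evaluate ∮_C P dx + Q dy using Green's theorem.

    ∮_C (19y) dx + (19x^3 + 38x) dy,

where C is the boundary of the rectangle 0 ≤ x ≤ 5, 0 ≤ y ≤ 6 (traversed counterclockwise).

Green's theorem converts the closed line integral into a double integral over the enclosed region D:

    ∮_C P dx + Q dy = ∬_D (∂Q/∂x - ∂P/∂y) dA.

Here P = 19y, Q = 19x^3 + 38x, so

    ∂Q/∂x = 57x^2 + 38,    ∂P/∂y = 19,
    ∂Q/∂x - ∂P/∂y = 57x^2 + 19.

D is the region 0 ≤ x ≤ 5, 0 ≤ y ≤ 6. Evaluating the double integral:

    ∬_D (57x^2 + 19) dA = ∫_0^{5} ∫_0^{6} (57x^2 + 19) dy dx.

Inner (y from 0 to 6): 342x^2 + 114.
Outer (x from 0 to 5): 14820.

Therefore ∮_C P dx + Q dy = 14820.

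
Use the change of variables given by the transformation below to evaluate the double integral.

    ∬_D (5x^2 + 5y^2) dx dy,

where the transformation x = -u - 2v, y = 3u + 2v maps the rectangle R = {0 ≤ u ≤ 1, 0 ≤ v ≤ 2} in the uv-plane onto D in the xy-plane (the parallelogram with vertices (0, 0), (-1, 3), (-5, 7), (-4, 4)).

Compute the Jacobian determinant of (x, y) with respect to (u, v):

    ∂(x,y)/∂(u,v) = | -1  -2 | = (-1)(2) - (-2)(3) = 4.
                   | 3  2 |

Its absolute value is |J| = 4 (the area scaling factor).

Substituting x = -u - 2v, y = 3u + 2v into the integrand,

    5x^2 + 5y^2 → 50u^2 + 80u v + 40v^2,

so the integral becomes

    ∬_R (50u^2 + 80u v + 40v^2) · |J| du dv = ∫_0^1 ∫_0^2 (200u^2 + 320u v + 160v^2) dv du.

Inner (v): 400u^2 + 640u + 1280/3.
Outer (u): 880.

Therefore ∬_D (5x^2 + 5y^2) dx dy = 880.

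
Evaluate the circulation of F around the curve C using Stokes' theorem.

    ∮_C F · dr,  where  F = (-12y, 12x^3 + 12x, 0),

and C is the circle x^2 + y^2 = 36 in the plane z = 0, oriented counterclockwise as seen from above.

Let S be the flat disk x^2 + y^2 ≤ 36 in the plane z = 0, with upward unit normal n̂ = ẑ. By Stokes' theorem,

    ∮_C F · dr = ∬_S (∇ × F) · n̂ dS = ∬_D (curl F)_z dA,

where D is the disk x^2 + y^2 ≤ 36.

Compute the curl of F = (-12y, 12x^3 + 12x, 0):
    (∇ × F)_x = ∂F_z/∂y - ∂F_y/∂z = 0,
    (∇ × F)_y = ∂F_x/∂z - ∂F_z/∂x = 0,
    (∇ × F)_z = ∂F_y/∂x - ∂F_x/∂y = 36x^2 + 24.

On z = 0, (curl F)_z = 36x^2 + 24.

Convert to polar (x = r cos θ, y = r sin θ, dA = r dr dθ); the integrand becomes 36r^2cos(θ)^2 + 24, so

    ∬_D (curl F)_z dA = ∫_0^{2π} ∫_0^{6} (36r^2cos(θ)^2 + 24) · r dr dθ.

Inner (r from 0 to 6): 11664cos(θ)^2 + 432.
Outer (θ from 0 to 2π): 12528π.

Therefore ∮_C F · dr = 12528π.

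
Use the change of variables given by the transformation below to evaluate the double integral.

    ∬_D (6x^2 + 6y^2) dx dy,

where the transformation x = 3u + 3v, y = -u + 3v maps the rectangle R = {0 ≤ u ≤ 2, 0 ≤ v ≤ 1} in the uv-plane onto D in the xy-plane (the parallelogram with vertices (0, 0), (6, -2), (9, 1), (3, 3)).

Compute the Jacobian determinant of (x, y) with respect to (u, v):

    ∂(x,y)/∂(u,v) = | 3  3 | = (3)(3) - (3)(-1) = 12.
                   | -1  3 |

Its absolute value is |J| = 12 (the area scaling factor).

Substituting x = 3u + 3v, y = -u + 3v into the integrand,

    6x^2 + 6y^2 → 60u^2 + 72u v + 108v^2,

so the integral becomes

    ∬_R (60u^2 + 72u v + 108v^2) · |J| du dv = ∫_0^2 ∫_0^1 (720u^2 + 864u v + 1296v^2) dv du.

Inner (v): 720u^2 + 432u + 432.
Outer (u): 3648.

Therefore ∬_D (6x^2 + 6y^2) dx dy = 3648.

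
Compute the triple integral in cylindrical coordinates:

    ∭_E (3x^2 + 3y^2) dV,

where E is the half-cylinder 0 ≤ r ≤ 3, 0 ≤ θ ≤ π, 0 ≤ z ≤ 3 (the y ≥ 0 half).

In cylindrical coordinates, x = r cos(θ), y = r sin(θ), z = z, and dV = r dr dθ dz.

The integrand becomes 3r^2, so

    ∭_E (3x^2 + 3y^2) dV = ∫_{0}^{π} ∫_{0}^{3} ∫_{0}^{3} (3r^2) · r dz dr dθ.

Inner (z): 9r^3.
Middle (r from 0 to 3): 729/4.
Outer (θ): 729π/4.

Therefore the triple integral equals 729π/4.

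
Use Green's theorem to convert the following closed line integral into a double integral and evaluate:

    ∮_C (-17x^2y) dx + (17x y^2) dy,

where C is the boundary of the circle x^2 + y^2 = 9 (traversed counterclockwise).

Green's theorem converts the closed line integral into a double integral over the enclosed region D:

    ∮_C P dx + Q dy = ∬_D (∂Q/∂x - ∂P/∂y) dA.

Here P = -17x^2y, Q = 17x y^2, so

    ∂Q/∂x = 17y^2,    ∂P/∂y = -17x^2,
    ∂Q/∂x - ∂P/∂y = 17x^2 + 17y^2.

D is the region x^2 + y^2 ≤ 9. Evaluating the double integral:

In polar coordinates (x = r cos θ, y = r sin θ, dA = r dr dθ) the integrand becomes 17r^2, so

    ∬_D (17x^2 + 17y^2) dA = ∫_0^{2π} ∫_0^{3} (17r^2) · r dr dθ.

Inner (r from 0 to 3): 1377/4.
Outer (θ from 0 to 2π): 1377π/2.

Therefore ∮_C P dx + Q dy = 1377π/2.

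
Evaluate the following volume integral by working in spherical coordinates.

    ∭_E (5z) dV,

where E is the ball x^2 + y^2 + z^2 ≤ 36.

In spherical coordinates, x = ρ sin(φ) cos(θ), y = ρ sin(φ) sin(θ), z = ρ cos(φ), and dV = ρ^2 sin(φ) dρ dφ dθ.

The integrand becomes 5ρ cos(φ), so

    ∭_E (5z) dV = ∫_{0}^{2π} ∫_{0}^{π} ∫_{0}^{6} (5ρ cos(φ)) · ρ^2 sin(φ) dρ dφ dθ.

Inner (ρ): 810sin(2φ).
Middle (φ): 0.
Outer (θ): 0.

Therefore the triple integral equals 0.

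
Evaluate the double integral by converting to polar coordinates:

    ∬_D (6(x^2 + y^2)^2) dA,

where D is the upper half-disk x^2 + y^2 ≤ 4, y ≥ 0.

The region D is 0 ≤ r ≤ 2, 0 ≤ θ ≤ π in polar coordinates, where x = r cos(θ), y = r sin(θ), and dA = r dr dθ.

Under the substitution, the integrand becomes 6r^4, so

    ∬_D (6(x^2 + y^2)^2) dA = ∫_{0}^{π} ∫_{0}^{2} (6r^4) · r dr dθ.

Inner integral (in r): ∫_{0}^{2} (6r^4) · r dr = 64.

Outer integral (in θ): ∫_{0}^{π} (64) dθ = 64π.

Therefore ∬_D (6(x^2 + y^2)^2) dA = 64π.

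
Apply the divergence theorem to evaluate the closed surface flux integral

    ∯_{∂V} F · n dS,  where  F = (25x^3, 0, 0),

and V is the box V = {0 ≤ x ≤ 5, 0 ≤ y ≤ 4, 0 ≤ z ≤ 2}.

By the divergence theorem,

    ∯_{∂V} F · n dS = ∭_V (∇ · F) dV.

Compute the divergence:
    ∇ · F = ∂F_x/∂x + ∂F_y/∂y + ∂F_z/∂z = 75x^2 + 0 + 0 = 75x^2.

V is a rectangular box, so dV = dx dy dz with 0 ≤ x ≤ 5, 0 ≤ y ≤ 4, 0 ≤ z ≤ 2.

Integrate (75x^2) over V as an iterated integral:

    ∭_V (∇·F) dV = ∫_0^{5} ∫_0^{4} ∫_0^{2} (75x^2) dz dy dx.

Inner (z from 0 to 2): 150x^2.
Middle (y from 0 to 4): 600x^2.
Outer (x from 0 to 5): 25000.

Therefore ∯_{∂V} F · n dS = 25000.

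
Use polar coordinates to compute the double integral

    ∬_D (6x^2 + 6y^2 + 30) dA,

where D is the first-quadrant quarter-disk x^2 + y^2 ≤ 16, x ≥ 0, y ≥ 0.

The region D is 0 ≤ r ≤ 4, 0 ≤ θ ≤ π/2 in polar coordinates, where x = r cos(θ), y = r sin(θ), and dA = r dr dθ.

Under the substitution, the integrand becomes 6r^2 + 30, so

    ∬_D (6x^2 + 6y^2 + 30) dA = ∫_{0}^{π/2} ∫_{0}^{4} (6r^2 + 30) · r dr dθ.

Inner integral (in r): ∫_{0}^{4} (6r^2 + 30) · r dr = 624.

Outer integral (in θ): ∫_{0}^{π/2} (624) dθ = 312π.

Therefore ∬_D (6x^2 + 6y^2 + 30) dA = 312π.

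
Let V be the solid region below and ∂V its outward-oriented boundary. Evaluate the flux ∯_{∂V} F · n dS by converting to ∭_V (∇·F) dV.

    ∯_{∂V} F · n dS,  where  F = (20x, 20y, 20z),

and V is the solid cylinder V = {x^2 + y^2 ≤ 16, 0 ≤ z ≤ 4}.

By the divergence theorem,

    ∯_{∂V} F · n dS = ∭_V (∇ · F) dV.

Compute the divergence:
    ∇ · F = ∂F_x/∂x + ∂F_y/∂y + ∂F_z/∂z = 20 + 20 + 20 = 60.

In cylindrical coordinates, x = r cos(θ), y = r sin(θ), z = z, dV = r dr dθ dz, with 0 ≤ r ≤ 4, 0 ≤ θ ≤ 2π, 0 ≤ z ≤ 4.

The integrand, after substitution and multiplying by the volume element, becomes (60) · r, so

    ∭_V (∇·F) dV = ∫_0^{2π} ∫_0^{4} ∫_0^{4} (60) · r dz dr dθ.

Inner (z from 0 to 4): 240r.
Middle (r from 0 to 4): 1920.
Outer (θ from 0 to 2π): 3840π.

Therefore ∯_{∂V} F · n dS = 3840π.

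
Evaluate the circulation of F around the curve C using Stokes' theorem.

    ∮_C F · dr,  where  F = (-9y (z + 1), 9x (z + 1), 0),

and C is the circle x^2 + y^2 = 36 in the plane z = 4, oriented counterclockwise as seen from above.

Let S be the flat disk x^2 + y^2 ≤ 36 in the plane z = 4, with upward unit normal n̂ = ẑ. By Stokes' theorem,

    ∮_C F · dr = ∬_S (∇ × F) · n̂ dS = ∬_D (curl F)_z dA,

where D is the disk x^2 + y^2 ≤ 36.

Compute the curl of F = (-9y (z + 1), 9x (z + 1), 0):
    (∇ × F)_x = ∂F_z/∂y - ∂F_y/∂z = -9x,
    (∇ × F)_y = ∂F_x/∂z - ∂F_z/∂x = -9y,
    (∇ × F)_z = ∂F_y/∂x - ∂F_x/∂y = 18z + 18.

On z = 4, (curl F)_z = 90.

Convert to polar (x = r cos θ, y = r sin θ, dA = r dr dθ); the integrand becomes 90, so

    ∬_D (curl F)_z dA = ∫_0^{2π} ∫_0^{6} (90) · r dr dθ.

Inner (r from 0 to 6): 1620.
Outer (θ from 0 to 2π): 3240π.

Therefore ∮_C F · dr = 3240π.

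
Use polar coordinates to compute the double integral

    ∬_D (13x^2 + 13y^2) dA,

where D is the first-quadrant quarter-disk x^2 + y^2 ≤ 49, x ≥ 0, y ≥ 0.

The region D is 0 ≤ r ≤ 7, 0 ≤ θ ≤ π/2 in polar coordinates, where x = r cos(θ), y = r sin(θ), and dA = r dr dθ.

Under the substitution, the integrand becomes 13r^2, so

    ∬_D (13x^2 + 13y^2) dA = ∫_{0}^{π/2} ∫_{0}^{7} (13r^2) · r dr dθ.

Inner integral (in r): ∫_{0}^{7} (13r^2) · r dr = 31213/4.

Outer integral (in θ): ∫_{0}^{π/2} (31213/4) dθ = 31213π/8.

Therefore ∬_D (13x^2 + 13y^2) dA = 31213π/8.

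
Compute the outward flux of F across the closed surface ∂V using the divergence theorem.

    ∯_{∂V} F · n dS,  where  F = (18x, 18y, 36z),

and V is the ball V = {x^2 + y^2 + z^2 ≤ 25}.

By the divergence theorem,

    ∯_{∂V} F · n dS = ∭_V (∇ · F) dV.

Compute the divergence:
    ∇ · F = ∂F_x/∂x + ∂F_y/∂y + ∂F_z/∂z = 18 + 18 + 36 = 72.

In spherical coordinates, x = ρ sin(φ) cos(θ), y = ρ sin(φ) sin(θ), z = ρ cos(φ), dV = ρ^2 sin(φ) dρ dφ dθ, with 0 ≤ ρ ≤ 5, 0 ≤ φ ≤ π, 0 ≤ θ ≤ 2π.

The integrand, after substitution and multiplying by the volume element, becomes (72) · ρ^2 sin(φ), so

    ∭_V (∇·F) dV = ∫_0^{2π} ∫_0^{π} ∫_0^{5} (72) · ρ^2 sin(φ) dρ dφ dθ.

Inner (ρ from 0 to 5): 3000sin(φ).
Middle (φ from 0 to π): 6000.
Outer (θ from 0 to 2π): 12000π.

Therefore ∯_{∂V} F · n dS = 12000π.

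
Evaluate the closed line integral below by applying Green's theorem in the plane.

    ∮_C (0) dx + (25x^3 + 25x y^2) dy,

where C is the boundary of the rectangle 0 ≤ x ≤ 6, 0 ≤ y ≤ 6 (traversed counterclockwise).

Green's theorem converts the closed line integral into a double integral over the enclosed region D:

    ∮_C P dx + Q dy = ∬_D (∂Q/∂x - ∂P/∂y) dA.

Here P = 0, Q = 25x^3 + 25x y^2, so

    ∂Q/∂x = 75x^2 + 25y^2,    ∂P/∂y = 0,
    ∂Q/∂x - ∂P/∂y = 75x^2 + 25y^2.

D is the region 0 ≤ x ≤ 6, 0 ≤ y ≤ 6. Evaluating the double integral:

    ∬_D (75x^2 + 25y^2) dA = ∫_0^{6} ∫_0^{6} (75x^2 + 25y^2) dy dx.

Inner (y from 0 to 6): 450x^2 + 1800.
Outer (x from 0 to 6): 43200.

Therefore ∮_C P dx + Q dy = 43200.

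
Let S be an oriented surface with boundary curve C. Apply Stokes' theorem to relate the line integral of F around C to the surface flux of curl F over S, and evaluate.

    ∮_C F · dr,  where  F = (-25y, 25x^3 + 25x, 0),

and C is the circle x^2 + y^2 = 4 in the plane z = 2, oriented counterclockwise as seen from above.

Let S be the flat disk x^2 + y^2 ≤ 4 in the plane z = 2, with upward unit normal n̂ = ẑ. By Stokes' theorem,

    ∮_C F · dr = ∬_S (∇ × F) · n̂ dS = ∬_D (curl F)_z dA,

where D is the disk x^2 + y^2 ≤ 4.

Compute the curl of F = (-25y, 25x^3 + 25x, 0):
    (∇ × F)_x = ∂F_z/∂y - ∂F_y/∂z = 0,
    (∇ × F)_y = ∂F_x/∂z - ∂F_z/∂x = 0,
    (∇ × F)_z = ∂F_y/∂x - ∂F_x/∂y = 75x^2 + 50.

On z = 2, (curl F)_z = 75x^2 + 50.

Convert to polar (x = r cos θ, y = r sin θ, dA = r dr dθ); the integrand becomes 75r^2cos(θ)^2 + 50, so

    ∬_D (curl F)_z dA = ∫_0^{2π} ∫_0^{2} (75r^2cos(θ)^2 + 50) · r dr dθ.

Inner (r from 0 to 2): 300cos(θ)^2 + 100.
Outer (θ from 0 to 2π): 500π.

Therefore ∮_C F · dr = 500π.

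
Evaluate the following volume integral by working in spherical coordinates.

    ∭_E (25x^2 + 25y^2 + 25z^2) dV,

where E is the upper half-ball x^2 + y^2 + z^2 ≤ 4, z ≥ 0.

In spherical coordinates, x = ρ sin(φ) cos(θ), y = ρ sin(φ) sin(θ), z = ρ cos(φ), and dV = ρ^2 sin(φ) dρ dφ dθ.

The integrand becomes 25ρ^2, so

    ∭_E (25x^2 + 25y^2 + 25z^2) dV = ∫_{0}^{2π} ∫_{0}^{π/2} ∫_{0}^{2} (25ρ^2) · ρ^2 sin(φ) dρ dφ dθ.

Inner (ρ): 160sin(φ).
Middle (φ): 160.
Outer (θ): 320π.

Therefore the triple integral equals 320π.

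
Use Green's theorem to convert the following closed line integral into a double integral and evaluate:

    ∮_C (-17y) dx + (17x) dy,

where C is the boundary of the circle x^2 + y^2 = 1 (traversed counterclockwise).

Green's theorem converts the closed line integral into a double integral over the enclosed region D:

    ∮_C P dx + Q dy = ∬_D (∂Q/∂x - ∂P/∂y) dA.

Here P = -17y, Q = 17x, so

    ∂Q/∂x = 17,    ∂P/∂y = -17,
    ∂Q/∂x - ∂P/∂y = 34.

D is the region x^2 + y^2 ≤ 1. Evaluating the double integral:

In polar coordinates (x = r cos θ, y = r sin θ, dA = r dr dθ) the integrand becomes 34, so

    ∬_D (34) dA = ∫_0^{2π} ∫_0^{1} (34) · r dr dθ.

Inner (r from 0 to 1): 17.
Outer (θ from 0 to 2π): 34π.

Therefore ∮_C P dx + Q dy = 34π.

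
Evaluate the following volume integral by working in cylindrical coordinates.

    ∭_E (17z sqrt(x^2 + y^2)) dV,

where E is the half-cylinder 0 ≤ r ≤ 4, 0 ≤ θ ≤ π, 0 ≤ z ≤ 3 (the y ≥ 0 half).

In cylindrical coordinates, x = r cos(θ), y = r sin(θ), z = z, and dV = r dr dθ dz.

The integrand becomes 17r z, so

    ∭_E (17z sqrt(x^2 + y^2)) dV = ∫_{0}^{π} ∫_{0}^{4} ∫_{0}^{3} (17r z) · r dz dr dθ.

Inner (z): 153r^2/2.
Middle (r from 0 to 4): 1632.
Outer (θ): 1632π.

Therefore the triple integral equals 1632π.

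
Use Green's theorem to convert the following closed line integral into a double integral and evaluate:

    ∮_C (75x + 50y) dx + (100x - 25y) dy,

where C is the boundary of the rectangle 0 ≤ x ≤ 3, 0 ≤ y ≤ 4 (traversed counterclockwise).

Green's theorem converts the closed line integral into a double integral over the enclosed region D:

    ∮_C P dx + Q dy = ∬_D (∂Q/∂x - ∂P/∂y) dA.

Here P = 75x + 50y, Q = 100x - 25y, so

    ∂Q/∂x = 100,    ∂P/∂y = 50,
    ∂Q/∂x - ∂P/∂y = 50.

D is the region 0 ≤ x ≤ 3, 0 ≤ y ≤ 4. Evaluating the double integral:

    ∬_D (50) dA = ∫_0^{3} ∫_0^{4} (50) dy dx.

Inner (y from 0 to 4): 200.
Outer (x from 0 to 3): 600.

Therefore ∮_C P dx + Q dy = 600.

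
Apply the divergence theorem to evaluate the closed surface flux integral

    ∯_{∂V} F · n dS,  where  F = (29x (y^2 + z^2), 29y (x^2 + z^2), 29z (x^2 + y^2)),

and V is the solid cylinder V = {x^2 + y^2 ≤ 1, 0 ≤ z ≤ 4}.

By the divergence theorem,

    ∯_{∂V} F · n dS = ∭_V (∇ · F) dV.

Compute the divergence:
    ∇ · F = ∂F_x/∂x + ∂F_y/∂y + ∂F_z/∂z = 29y^2 + 29z^2 + 29x^2 + 29z^2 + 29x^2 + 29y^2 = 58x^2 + 58y^2 + 58z^2.

In cylindrical coordinates, x = r cos(θ), y = r sin(θ), z = z, dV = r dr dθ dz, with 0 ≤ r ≤ 1, 0 ≤ θ ≤ 2π, 0 ≤ z ≤ 4.

The integrand, after substitution and multiplying by the volume element, becomes (58r^2 + 58z^2) · r, so

    ∭_V (∇·F) dV = ∫_0^{2π} ∫_0^{1} ∫_0^{4} (58r^2 + 58z^2) · r dz dr dθ.

Inner (z from 0 to 4): 232r (r^2 + 16/3).
Middle (r from 0 to 1): 2030/3.
Outer (θ from 0 to 2π): 4060π/3.

Therefore ∯_{∂V} F · n dS = 4060π/3.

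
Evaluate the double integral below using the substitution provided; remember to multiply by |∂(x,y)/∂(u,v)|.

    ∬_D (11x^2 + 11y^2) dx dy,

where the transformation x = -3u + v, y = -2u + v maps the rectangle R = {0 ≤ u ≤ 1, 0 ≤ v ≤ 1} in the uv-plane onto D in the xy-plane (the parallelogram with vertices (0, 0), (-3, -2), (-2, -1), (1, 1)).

Compute the Jacobian determinant of (x, y) with respect to (u, v):

    ∂(x,y)/∂(u,v) = | -3  1 | = (-3)(1) - (1)(-2) = -1.
                   | -2  1 |

Its absolute value is |J| = 1 (the area scaling factor).

Substituting x = -3u + v, y = -2u + v into the integrand,

    11x^2 + 11y^2 → 143u^2 - 110u v + 22v^2,

so the integral becomes

    ∬_R (143u^2 - 110u v + 22v^2) · |J| du dv = ∫_0^1 ∫_0^1 (143u^2 - 110u v + 22v^2) dv du.

Inner (v): 143u^2 - 55u + 22/3.
Outer (u): 55/2.

Therefore ∬_D (11x^2 + 11y^2) dx dy = 55/2.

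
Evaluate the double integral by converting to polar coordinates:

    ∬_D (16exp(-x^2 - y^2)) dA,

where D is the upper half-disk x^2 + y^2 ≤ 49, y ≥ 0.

The region D is 0 ≤ r ≤ 7, 0 ≤ θ ≤ π in polar coordinates, where x = r cos(θ), y = r sin(θ), and dA = r dr dθ.

Under the substitution, the integrand becomes 16exp(-r^2), so

    ∬_D (16exp(-x^2 - y^2)) dA = ∫_{0}^{π} ∫_{0}^{7} (16exp(-r^2)) · r dr dθ.

Inner integral (in r): ∫_{0}^{7} (16exp(-r^2)) · r dr = 8 - 8exp(-49).

Outer integral (in θ): ∫_{0}^{π} (8 - 8exp(-49)) dθ = -8π exp(-49) + 8π.

Therefore ∬_D (16exp(-x^2 - y^2)) dA = -8π exp(-49) + 8π.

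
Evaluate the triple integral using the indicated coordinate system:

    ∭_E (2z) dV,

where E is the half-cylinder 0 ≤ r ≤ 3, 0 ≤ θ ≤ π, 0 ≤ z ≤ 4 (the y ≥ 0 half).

In cylindrical coordinates, x = r cos(θ), y = r sin(θ), z = z, and dV = r dr dθ dz.

The integrand becomes 2z, so

    ∭_E (2z) dV = ∫_{0}^{π} ∫_{0}^{3} ∫_{0}^{4} (2z) · r dz dr dθ.

Inner (z): 16r.
Middle (r from 0 to 3): 72.
Outer (θ): 72π.

Therefore the triple integral equals 72π.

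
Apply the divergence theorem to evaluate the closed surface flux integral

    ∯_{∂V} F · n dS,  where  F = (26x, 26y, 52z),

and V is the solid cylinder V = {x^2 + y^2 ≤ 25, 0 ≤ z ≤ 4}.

By the divergence theorem,

    ∯_{∂V} F · n dS = ∭_V (∇ · F) dV.

Compute the divergence:
    ∇ · F = ∂F_x/∂x + ∂F_y/∂y + ∂F_z/∂z = 26 + 26 + 52 = 104.

In cylindrical coordinates, x = r cos(θ), y = r sin(θ), z = z, dV = r dr dθ dz, with 0 ≤ r ≤ 5, 0 ≤ θ ≤ 2π, 0 ≤ z ≤ 4.

The integrand, after substitution and multiplying by the volume element, becomes (104) · r, so

    ∭_V (∇·F) dV = ∫_0^{2π} ∫_0^{5} ∫_0^{4} (104) · r dz dr dθ.

Inner (z from 0 to 4): 416r.
Middle (r from 0 to 5): 5200.
Outer (θ from 0 to 2π): 10400π.

Therefore ∯_{∂V} F · n dS = 10400π.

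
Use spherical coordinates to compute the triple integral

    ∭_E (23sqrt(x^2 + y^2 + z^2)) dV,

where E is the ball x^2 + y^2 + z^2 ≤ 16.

In spherical coordinates, x = ρ sin(φ) cos(θ), y = ρ sin(φ) sin(θ), z = ρ cos(φ), and dV = ρ^2 sin(φ) dρ dφ dθ.

The integrand becomes 23ρ, so

    ∭_E (23sqrt(x^2 + y^2 + z^2)) dV = ∫_{0}^{2π} ∫_{0}^{π} ∫_{0}^{4} (23ρ) · ρ^2 sin(φ) dρ dφ dθ.

Inner (ρ): 1472sin(φ).
Middle (φ): 2944.
Outer (θ): 5888π.

Therefore the triple integral equals 5888π.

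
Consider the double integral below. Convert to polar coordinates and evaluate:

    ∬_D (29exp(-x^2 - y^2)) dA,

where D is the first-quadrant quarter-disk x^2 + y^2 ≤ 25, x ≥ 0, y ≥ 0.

The region D is 0 ≤ r ≤ 5, 0 ≤ θ ≤ π/2 in polar coordinates, where x = r cos(θ), y = r sin(θ), and dA = r dr dθ.

Under the substitution, the integrand becomes 29exp(-r^2), so

    ∬_D (29exp(-x^2 - y^2)) dA = ∫_{0}^{π/2} ∫_{0}^{5} (29exp(-r^2)) · r dr dθ.

Inner integral (in r): ∫_{0}^{5} (29exp(-r^2)) · r dr = 29/2 - 29exp(-25)/2.

Outer integral (in θ): ∫_{0}^{π/2} (29/2 - 29exp(-25)/2) dθ = -29π (1 - exp(25))exp(-25)/4.

Therefore ∬_D (29exp(-x^2 - y^2)) dA = -29π (1 - exp(25))exp(-25)/4.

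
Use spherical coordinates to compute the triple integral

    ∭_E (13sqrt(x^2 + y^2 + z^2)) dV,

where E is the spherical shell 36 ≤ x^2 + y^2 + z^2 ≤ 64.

In spherical coordinates, x = ρ sin(φ) cos(θ), y = ρ sin(φ) sin(θ), z = ρ cos(φ), and dV = ρ^2 sin(φ) dρ dφ dθ.

The integrand becomes 13ρ, so

    ∭_E (13sqrt(x^2 + y^2 + z^2)) dV = ∫_{0}^{2π} ∫_{0}^{π} ∫_{6}^{8} (13ρ) · ρ^2 sin(φ) dρ dφ dθ.

Inner (ρ): 9100sin(φ).
Middle (φ): 18200.
Outer (θ): 36400π.

Therefore the triple integral equals 36400π.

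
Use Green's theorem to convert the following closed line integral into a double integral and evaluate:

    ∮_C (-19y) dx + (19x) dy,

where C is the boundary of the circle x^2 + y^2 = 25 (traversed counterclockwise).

Green's theorem converts the closed line integral into a double integral over the enclosed region D:

    ∮_C P dx + Q dy = ∬_D (∂Q/∂x - ∂P/∂y) dA.

Here P = -19y, Q = 19x, so

    ∂Q/∂x = 19,    ∂P/∂y = -19,
    ∂Q/∂x - ∂P/∂y = 38.

D is the region x^2 + y^2 ≤ 25. Evaluating the double integral:

In polar coordinates (x = r cos θ, y = r sin θ, dA = r dr dθ) the integrand becomes 38, so

    ∬_D (38) dA = ∫_0^{2π} ∫_0^{5} (38) · r dr dθ.

Inner (r from 0 to 5): 475.
Outer (θ from 0 to 2π): 950π.

Therefore ∮_C P dx + Q dy = 950π.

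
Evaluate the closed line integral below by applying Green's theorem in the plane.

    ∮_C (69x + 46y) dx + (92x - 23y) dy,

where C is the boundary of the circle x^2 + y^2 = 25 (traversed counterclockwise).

Green's theorem converts the closed line integral into a double integral over the enclosed region D:

    ∮_C P dx + Q dy = ∬_D (∂Q/∂x - ∂P/∂y) dA.

Here P = 69x + 46y, Q = 92x - 23y, so

    ∂Q/∂x = 92,    ∂P/∂y = 46,
    ∂Q/∂x - ∂P/∂y = 46.

D is the region x^2 + y^2 ≤ 25. Evaluating the double integral:

In polar coordinates (x = r cos θ, y = r sin θ, dA = r dr dθ) the integrand becomes 46, so

    ∬_D (46) dA = ∫_0^{2π} ∫_0^{5} (46) · r dr dθ.

Inner (r from 0 to 5): 575.
Outer (θ from 0 to 2π): 1150π.

Therefore ∮_C P dx + Q dy = 1150π.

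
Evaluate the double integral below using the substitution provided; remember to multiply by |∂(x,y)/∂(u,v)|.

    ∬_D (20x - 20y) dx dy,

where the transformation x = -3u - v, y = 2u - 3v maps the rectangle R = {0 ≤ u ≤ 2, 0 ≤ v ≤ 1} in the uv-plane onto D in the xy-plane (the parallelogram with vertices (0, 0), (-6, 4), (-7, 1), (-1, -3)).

Compute the Jacobian determinant of (x, y) with respect to (u, v):

    ∂(x,y)/∂(u,v) = | -3  -1 | = (-3)(-3) - (-1)(2) = 11.
                   | 2  -3 |

Its absolute value is |J| = 11 (the area scaling factor).

Substituting x = -3u - v, y = 2u - 3v into the integrand,

    20x - 20y → -100u + 40v,

so the integral becomes

    ∬_R (-100u + 40v) · |J| du dv = ∫_0^2 ∫_0^1 (-1100u + 440v) dv du.

Inner (v): 220 - 1100u.
Outer (u): -1760.

Therefore ∬_D (20x - 20y) dx dy = -1760.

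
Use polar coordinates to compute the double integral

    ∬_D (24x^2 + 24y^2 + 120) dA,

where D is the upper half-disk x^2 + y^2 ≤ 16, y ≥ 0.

The region D is 0 ≤ r ≤ 4, 0 ≤ θ ≤ π in polar coordinates, where x = r cos(θ), y = r sin(θ), and dA = r dr dθ.

Under the substitution, the integrand becomes 24r^2 + 120, so

    ∬_D (24x^2 + 24y^2 + 120) dA = ∫_{0}^{π} ∫_{0}^{4} (24r^2 + 120) · r dr dθ.

Inner integral (in r): ∫_{0}^{4} (24r^2 + 120) · r dr = 2496.

Outer integral (in θ): ∫_{0}^{π} (2496) dθ = 2496π.

Therefore ∬_D (24x^2 + 24y^2 + 120) dA = 2496π.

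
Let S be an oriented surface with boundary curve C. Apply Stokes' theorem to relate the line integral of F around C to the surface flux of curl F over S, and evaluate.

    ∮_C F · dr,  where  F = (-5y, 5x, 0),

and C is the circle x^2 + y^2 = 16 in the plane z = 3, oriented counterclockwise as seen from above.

Let S be the flat disk x^2 + y^2 ≤ 16 in the plane z = 3, with upward unit normal n̂ = ẑ. By Stokes' theorem,

    ∮_C F · dr = ∬_S (∇ × F) · n̂ dS = ∬_D (curl F)_z dA,

where D is the disk x^2 + y^2 ≤ 16.

Compute the curl of F = (-5y, 5x, 0):
    (∇ × F)_x = ∂F_z/∂y - ∂F_y/∂z = 0,
    (∇ × F)_y = ∂F_x/∂z - ∂F_z/∂x = 0,
    (∇ × F)_z = ∂F_y/∂x - ∂F_x/∂y = 10.

On z = 3, (curl F)_z = 10.

Convert to polar (x = r cos θ, y = r sin θ, dA = r dr dθ); the integrand becomes 10, so

    ∬_D (curl F)_z dA = ∫_0^{2π} ∫_0^{4} (10) · r dr dθ.

Inner (r from 0 to 4): 80.
Outer (θ from 0 to 2π): 160π.

Therefore ∮_C F · dr = 160π.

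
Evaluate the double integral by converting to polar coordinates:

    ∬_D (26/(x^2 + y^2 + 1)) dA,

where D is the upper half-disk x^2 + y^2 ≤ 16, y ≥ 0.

The region D is 0 ≤ r ≤ 4, 0 ≤ θ ≤ π in polar coordinates, where x = r cos(θ), y = r sin(θ), and dA = r dr dθ.

Under the substitution, the integrand becomes 26/(r^2 + 1), so

    ∬_D (26/(x^2 + y^2 + 1)) dA = ∫_{0}^{π} ∫_{0}^{4} (26/(r^2 + 1)) · r dr dθ.

Inner integral (in r): ∫_{0}^{4} (26/(r^2 + 1)) · r dr = log(9904578032905937).

Outer integral (in θ): ∫_{0}^{π} (log(9904578032905937)) dθ = log(9904578032905937^π).

Therefore ∬_D (26/(x^2 + y^2 + 1)) dA = log(9904578032905937^π).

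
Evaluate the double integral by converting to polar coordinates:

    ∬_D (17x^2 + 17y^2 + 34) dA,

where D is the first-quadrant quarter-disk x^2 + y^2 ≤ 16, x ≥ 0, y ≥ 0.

The region D is 0 ≤ r ≤ 4, 0 ≤ θ ≤ π/2 in polar coordinates, where x = r cos(θ), y = r sin(θ), and dA = r dr dθ.

Under the substitution, the integrand becomes 17r^2 + 34, so

    ∬_D (17x^2 + 17y^2 + 34) dA = ∫_{0}^{π/2} ∫_{0}^{4} (17r^2 + 34) · r dr dθ.

Inner integral (in r): ∫_{0}^{4} (17r^2 + 34) · r dr = 1360.

Outer integral (in θ): ∫_{0}^{π/2} (1360) dθ = 680π.

Therefore ∬_D (17x^2 + 17y^2 + 34) dA = 680π.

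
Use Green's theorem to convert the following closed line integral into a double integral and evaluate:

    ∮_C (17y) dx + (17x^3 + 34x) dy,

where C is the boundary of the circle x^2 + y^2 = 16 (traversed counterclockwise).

Green's theorem converts the closed line integral into a double integral over the enclosed region D:

    ∮_C P dx + Q dy = ∬_D (∂Q/∂x - ∂P/∂y) dA.

Here P = 17y, Q = 17x^3 + 34x, so

    ∂Q/∂x = 51x^2 + 34,    ∂P/∂y = 17,
    ∂Q/∂x - ∂P/∂y = 51x^2 + 17.

D is the region x^2 + y^2 ≤ 16. Evaluating the double integral:

In polar coordinates (x = r cos θ, y = r sin θ, dA = r dr dθ) the integrand becomes 51r^2cos(θ)^2 + 17, so

    ∬_D (51x^2 + 17) dA = ∫_0^{2π} ∫_0^{4} (51r^2cos(θ)^2 + 17) · r dr dθ.

Inner (r from 0 to 4): 3264cos(θ)^2 + 136.
Outer (θ from 0 to 2π): 3536π.

Therefore ∮_C P dx + Q dy = 3536π.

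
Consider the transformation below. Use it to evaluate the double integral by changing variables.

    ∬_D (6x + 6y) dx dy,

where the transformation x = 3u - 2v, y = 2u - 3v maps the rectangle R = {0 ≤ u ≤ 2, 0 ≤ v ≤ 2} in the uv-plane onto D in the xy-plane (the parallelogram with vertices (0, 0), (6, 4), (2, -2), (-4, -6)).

Compute the Jacobian determinant of (x, y) with respect to (u, v):

    ∂(x,y)/∂(u,v) = | 3  -2 | = (3)(-3) - (-2)(2) = -5.
                   | 2  -3 |

Its absolute value is |J| = 5 (the area scaling factor).

Substituting x = 3u - 2v, y = 2u - 3v into the integrand,

    6x + 6y → 30u - 30v,

so the integral becomes

    ∬_R (30u - 30v) · |J| du dv = ∫_0^2 ∫_0^2 (150u - 150v) dv du.

Inner (v): 300u - 300.
Outer (u): 0.

Therefore ∬_D (6x + 6y) dx dy = 0.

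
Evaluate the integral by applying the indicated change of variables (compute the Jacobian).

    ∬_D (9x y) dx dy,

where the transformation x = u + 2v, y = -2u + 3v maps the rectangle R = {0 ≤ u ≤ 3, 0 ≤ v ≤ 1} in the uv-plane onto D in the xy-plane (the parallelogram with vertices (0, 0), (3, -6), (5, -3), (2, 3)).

Compute the Jacobian determinant of (x, y) with respect to (u, v):

    ∂(x,y)/∂(u,v) = | 1  2 | = (1)(3) - (2)(-2) = 7.
                   | -2  3 |

Its absolute value is |J| = 7 (the area scaling factor).

Substituting x = u + 2v, y = -2u + 3v into the integrand,

    9x y → -18u^2 - 9u v + 54v^2,

so the integral becomes

    ∬_R (-18u^2 - 9u v + 54v^2) · |J| du dv = ∫_0^3 ∫_0^1 (-126u^2 - 63u v + 378v^2) dv du.

Inner (v): -126u^2 - 63u/2 + 126.
Outer (u): -3591/4.

Therefore ∬_D (9x y) dx dy = -3591/4.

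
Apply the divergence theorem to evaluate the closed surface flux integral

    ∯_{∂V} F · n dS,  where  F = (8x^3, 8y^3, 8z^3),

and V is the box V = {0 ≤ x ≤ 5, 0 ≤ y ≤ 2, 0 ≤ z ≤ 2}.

By the divergence theorem,

    ∯_{∂V} F · n dS = ∭_V (∇ · F) dV.

Compute the divergence:
    ∇ · F = ∂F_x/∂x + ∂F_y/∂y + ∂F_z/∂z = 24x^2 + 24y^2 + 24z^2.

V is a rectangular box, so dV = dx dy dz with 0 ≤ x ≤ 5, 0 ≤ y ≤ 2, 0 ≤ z ≤ 2.

Integrate (24x^2 + 24y^2 + 24z^2) over V as an iterated integral:

    ∭_V (∇·F) dV = ∫_0^{5} ∫_0^{2} ∫_0^{2} (24x^2 + 24y^2 + 24z^2) dz dy dx.

Inner (z from 0 to 2): 48x^2 + 48y^2 + 64.
Middle (y from 0 to 2): 96x^2 + 256.
Outer (x from 0 to 5): 5280.

Therefore ∯_{∂V} F · n dS = 5280.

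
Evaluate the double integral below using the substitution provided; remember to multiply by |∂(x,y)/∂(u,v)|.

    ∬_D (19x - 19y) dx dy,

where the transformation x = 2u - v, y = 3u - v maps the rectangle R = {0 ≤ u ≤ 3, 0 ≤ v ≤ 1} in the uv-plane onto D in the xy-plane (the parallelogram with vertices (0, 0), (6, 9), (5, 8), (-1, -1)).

Compute the Jacobian determinant of (x, y) with respect to (u, v):

    ∂(x,y)/∂(u,v) = | 2  -1 | = (2)(-1) - (-1)(3) = 1.
                   | 3  -1 |

Its absolute value is |J| = 1 (the area scaling factor).

Substituting x = 2u - v, y = 3u - v into the integrand,

    19x - 19y → -19u,

so the integral becomes

    ∬_R (-19u) · |J| du dv = ∫_0^3 ∫_0^1 (-19u) dv du.

Inner (v): -19u.
Outer (u): -171/2.

Therefore ∬_D (19x - 19y) dx dy = -171/2.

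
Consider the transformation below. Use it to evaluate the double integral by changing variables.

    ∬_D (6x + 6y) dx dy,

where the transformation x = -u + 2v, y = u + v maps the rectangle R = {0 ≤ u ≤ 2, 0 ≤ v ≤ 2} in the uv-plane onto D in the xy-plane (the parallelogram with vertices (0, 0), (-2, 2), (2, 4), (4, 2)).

Compute the Jacobian determinant of (x, y) with respect to (u, v):

    ∂(x,y)/∂(u,v) = | -1  2 | = (-1)(1) - (2)(1) = -3.
                   | 1  1 |

Its absolute value is |J| = 3 (the area scaling factor).

Substituting x = -u + 2v, y = u + v into the integrand,

    6x + 6y → 18v,

so the integral becomes

    ∬_R (18v) · |J| du dv = ∫_0^2 ∫_0^2 (54v) dv du.

Inner (v): 108.
Outer (u): 216.

Therefore ∬_D (6x + 6y) dx dy = 216.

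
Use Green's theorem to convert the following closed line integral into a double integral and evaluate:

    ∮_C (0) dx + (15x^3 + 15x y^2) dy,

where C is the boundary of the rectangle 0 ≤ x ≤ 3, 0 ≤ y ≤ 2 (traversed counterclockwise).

Green's theorem converts the closed line integral into a double integral over the enclosed region D:

    ∮_C P dx + Q dy = ∬_D (∂Q/∂x - ∂P/∂y) dA.

Here P = 0, Q = 15x^3 + 15x y^2, so

    ∂Q/∂x = 45x^2 + 15y^2,    ∂P/∂y = 0,
    ∂Q/∂x - ∂P/∂y = 45x^2 + 15y^2.

D is the region 0 ≤ x ≤ 3, 0 ≤ y ≤ 2. Evaluating the double integral:

    ∬_D (45x^2 + 15y^2) dA = ∫_0^{3} ∫_0^{2} (45x^2 + 15y^2) dy dx.

Inner (y from 0 to 2): 90x^2 + 40.
Outer (x from 0 to 3): 930.

Therefore ∮_C P dx + Q dy = 930.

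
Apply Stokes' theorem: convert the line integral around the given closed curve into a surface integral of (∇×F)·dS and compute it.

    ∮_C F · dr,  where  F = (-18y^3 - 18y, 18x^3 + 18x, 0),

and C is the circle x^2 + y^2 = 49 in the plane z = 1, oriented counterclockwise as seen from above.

Let S be the flat disk x^2 + y^2 ≤ 49 in the plane z = 1, with upward unit normal n̂ = ẑ. By Stokes' theorem,

    ∮_C F · dr = ∬_S (∇ × F) · n̂ dS = ∬_D (curl F)_z dA,

where D is the disk x^2 + y^2 ≤ 49.

Compute the curl of F = (-18y^3 - 18y, 18x^3 + 18x, 0):
    (∇ × F)_x = ∂F_z/∂y - ∂F_y/∂z = 0,
    (∇ × F)_y = ∂F_x/∂z - ∂F_z/∂x = 0,
    (∇ × F)_z = ∂F_y/∂x - ∂F_x/∂y = 54x^2 + 54y^2 + 36.

On z = 1, (curl F)_z = 54x^2 + 54y^2 + 36.

Convert to polar (x = r cos θ, y = r sin θ, dA = r dr dθ); the integrand becomes 54r^2 + 36, so

    ∬_D (curl F)_z dA = ∫_0^{2π} ∫_0^{7} (54r^2 + 36) · r dr dθ.

Inner (r from 0 to 7): 66591/2.
Outer (θ from 0 to 2π): 66591π.

Therefore ∮_C F · dr = 66591π.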